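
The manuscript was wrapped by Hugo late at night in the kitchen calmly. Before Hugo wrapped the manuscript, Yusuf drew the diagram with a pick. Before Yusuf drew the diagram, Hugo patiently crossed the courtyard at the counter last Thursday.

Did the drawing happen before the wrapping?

The narrative orders the drawing before the wrapping.

yes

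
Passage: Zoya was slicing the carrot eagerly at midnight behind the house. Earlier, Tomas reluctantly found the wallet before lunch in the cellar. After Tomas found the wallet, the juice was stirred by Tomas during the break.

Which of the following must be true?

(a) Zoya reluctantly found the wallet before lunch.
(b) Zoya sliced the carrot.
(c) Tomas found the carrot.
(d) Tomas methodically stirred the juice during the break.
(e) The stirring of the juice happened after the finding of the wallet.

(e)

(a) Not entailed — the passage has Tomas finding the wallet, not Zoya.
(b) Not entailed — 'was slicing' is progressive on an accomplishment; it does not entail the completed 'sliced'.
(c) Not entailed — Tomas found the wallet, not the carrot; the carrot belongs to the slicing event.
(d) Not entailed — 'methodically' adds information not in the original event.
(e) Entailed — the narrative places the finding before the stirring.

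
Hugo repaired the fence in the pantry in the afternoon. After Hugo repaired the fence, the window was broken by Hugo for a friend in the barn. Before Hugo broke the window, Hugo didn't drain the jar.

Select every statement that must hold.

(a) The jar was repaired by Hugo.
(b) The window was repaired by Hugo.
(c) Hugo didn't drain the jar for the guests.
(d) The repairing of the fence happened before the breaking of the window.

(c), (d)

(a) Not entailed — Hugo repaired the fence, not the jar; the jar belongs to the draining event.
(b) Not entailed — Hugo repaired the fence, not the window; the window belongs to the breaking event.
(c) Entailed — under negation, adding a further restriction is entailed: if no such draining event occurred, none occurred for the guests either.
(d) Entailed — the narrative places the repairing before the breaking.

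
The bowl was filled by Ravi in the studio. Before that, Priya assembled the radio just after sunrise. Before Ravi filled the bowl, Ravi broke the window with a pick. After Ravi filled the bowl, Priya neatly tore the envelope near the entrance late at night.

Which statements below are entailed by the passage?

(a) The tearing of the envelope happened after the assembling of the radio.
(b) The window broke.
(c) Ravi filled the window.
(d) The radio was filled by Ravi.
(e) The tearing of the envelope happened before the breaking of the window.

(a) Entailed — the narrative places the assembling before the tearing.
(b) Entailed — 'Ravi broke the window' is causative; it entails the inchoative 'the window broke'.
(c) Not entailed — Ravi filled the bowl, not the window; the window belongs to the breaking event.
(d) Not entailed — Ravi filled the bowl, not the radio; the radio belongs to the assembling event.
(e) Not entailed — the narrative places the breaking before the tearing, not after.

(a), (b)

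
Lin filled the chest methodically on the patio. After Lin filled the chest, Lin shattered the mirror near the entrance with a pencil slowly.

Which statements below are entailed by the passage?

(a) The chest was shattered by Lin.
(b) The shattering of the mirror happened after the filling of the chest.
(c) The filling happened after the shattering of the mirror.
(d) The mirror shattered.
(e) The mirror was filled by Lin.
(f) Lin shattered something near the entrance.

(b), (d), (f)

(a) Not entailed — Lin shattered the mirror, not the chest; the chest belongs to the filling event.
(b) Entailed — the narrative places the filling before the shattering.
(c) Not entailed — the narrative places the filling before the shattering, not after.
(d) Entailed — 'Lin shattered the mirror' is causative; it entails the inchoative 'the mirror shattered'.
(e) Not entailed — Lin filled the chest, not the mirror; the mirror belongs to the shattering event.
(f) Entailed — dropping 'with a pencil', 'slowly' and generalizing the patient leaves a sub-description the original still satisfies.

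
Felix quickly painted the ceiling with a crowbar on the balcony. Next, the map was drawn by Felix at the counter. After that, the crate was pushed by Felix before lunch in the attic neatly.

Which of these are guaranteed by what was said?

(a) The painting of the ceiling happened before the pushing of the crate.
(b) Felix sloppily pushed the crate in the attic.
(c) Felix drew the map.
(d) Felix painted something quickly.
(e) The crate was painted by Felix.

(a), (c), (d)

(a) Entailed — the narrative places the painting before the pushing.
(b) Not entailed — 'sloppily' adds a manner not in (and inconsistent with) the original.
(c) Entailed — this follows by dropping conjuncts from the drawing event's description.
(d) Entailed — this follows by dropping conjuncts from the painting event's description.
(e) Not entailed — Felix painted the ceiling, not the crate; the crate belongs to the pushing event.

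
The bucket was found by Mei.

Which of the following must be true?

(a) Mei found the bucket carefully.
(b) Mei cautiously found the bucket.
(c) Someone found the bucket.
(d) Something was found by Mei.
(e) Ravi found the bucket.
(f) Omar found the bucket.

(c), (d)

(a) Not entailed — 'carefully' adds information not in the original event.
(b) Not entailed — 'cautiously' adds information not in the original event.
(c) Entailed — the original entails any weakening of itself; this just generalizes the agent.
(d) Entailed — this follows by dropping conjuncts from the finding event's description.
(e) Not entailed — the passage has Mei finding the bucket, not Ravi.
(f) Not entailed — the passage has Mei finding the bucket, not Omar.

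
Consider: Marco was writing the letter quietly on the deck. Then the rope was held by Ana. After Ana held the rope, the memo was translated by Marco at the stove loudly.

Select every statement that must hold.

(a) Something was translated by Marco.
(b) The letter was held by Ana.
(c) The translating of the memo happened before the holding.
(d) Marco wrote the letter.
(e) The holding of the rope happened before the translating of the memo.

(a) Entailed — the original entails any weakening of itself; this just drops 'at the stove', 'loudly' and generalizes the patient.
(b) Not entailed — Ana held the rope, not the letter; the letter belongs to the writing event.
(c) Not entailed — the narrative places the holding before the translating, not after.
(d) Not entailed — 'was writing' is progressive on an accomplishment; it does not entail the completed 'wrote'.
(e) Entailed — the narrative places the holding before the translating.

(a), (e)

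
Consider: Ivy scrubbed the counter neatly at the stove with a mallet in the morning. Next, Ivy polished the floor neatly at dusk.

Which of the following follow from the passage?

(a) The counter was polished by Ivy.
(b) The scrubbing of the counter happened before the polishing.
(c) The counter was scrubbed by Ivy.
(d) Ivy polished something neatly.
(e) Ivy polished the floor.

(a) Not entailed — Ivy polished the floor, not the counter; the counter belongs to the scrubbing event.
(b) Entailed — the narrative places the scrubbing before the polishing.
(c) Entailed — dropping 'at the stove', 'in the morning', 'with a mallet', 'neatly' leaves a sub-description the original still satisfies.
(d) Entailed — dropping 'at dusk' and generalizing the patient leaves a sub-description the original still satisfies.
(e) Entailed — dropping 'neatly', 'at dusk' leaves a sub-description the original still satisfies.

(b), (c), (d), (e)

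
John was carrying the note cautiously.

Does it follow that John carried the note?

yes

'carry' is atelic; if John was carrying the note, then John carried the note (for some time).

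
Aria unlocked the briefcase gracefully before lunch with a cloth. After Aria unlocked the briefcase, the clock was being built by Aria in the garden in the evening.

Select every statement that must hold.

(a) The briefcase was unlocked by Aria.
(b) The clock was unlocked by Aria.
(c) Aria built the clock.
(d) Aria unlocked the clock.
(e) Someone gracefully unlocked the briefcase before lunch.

(a) Entailed — this follows by dropping conjuncts from the unlocking event's description.
(b) Not entailed — Aria unlocked the briefcase, not the clock; the clock belongs to the building event.
(c) Not entailed — 'was building' is progressive on an accomplishment; it does not entail the completed 'built'.
(d) Not entailed — Aria unlocked the briefcase, not the clock; the clock belongs to the building event.
(e) Entailed — this follows by dropping conjuncts from the unlocking event's description.

(a), (e)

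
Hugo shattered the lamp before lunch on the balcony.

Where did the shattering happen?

on the balcony

'on the balcony' marks the location of the shattering event.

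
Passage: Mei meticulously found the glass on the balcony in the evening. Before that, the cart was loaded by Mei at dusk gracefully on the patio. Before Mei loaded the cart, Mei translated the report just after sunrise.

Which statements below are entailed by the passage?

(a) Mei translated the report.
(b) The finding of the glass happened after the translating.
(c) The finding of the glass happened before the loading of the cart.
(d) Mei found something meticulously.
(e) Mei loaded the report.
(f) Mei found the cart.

(a) Entailed — dropping 'just after sunrise' leaves a sub-description the original still satisfies.
(b) Entailed — the narrative places the translating before the finding.
(c) Not entailed — the narrative places the loading before the finding, not after.
(d) Entailed — dropping 'in the evening', 'on the balcony' and generalizing the patient leaves a sub-description the original still satisfies.
(e) Not entailed — Mei loaded the cart, not the report; the report belongs to the translating event.
(f) Not entailed — Mei found the glass, not the cart; the cart belongs to the loading event.

(a), (b), (d)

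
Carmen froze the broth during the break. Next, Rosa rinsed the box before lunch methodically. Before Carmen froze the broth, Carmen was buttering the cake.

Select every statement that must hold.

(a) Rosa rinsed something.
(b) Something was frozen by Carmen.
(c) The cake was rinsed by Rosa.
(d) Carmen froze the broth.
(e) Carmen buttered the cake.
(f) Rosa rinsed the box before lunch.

(a), (b), (d), (f)

(a) Entailed — this follows by dropping conjuncts from the rinsing event's description.
(b) Entailed — every conjunct here is already in the original freezing event.
(c) Not entailed — Rosa rinsed the box, not the cake; the cake belongs to the buttering event.
(d) Entailed — every conjunct here is already in the original freezing event.
(e) Not entailed — 'was buttering' is progressive on an accomplishment; it does not entail the completed 'buttered'.
(f) Entailed — this follows by dropping conjuncts from the rinsing event's description.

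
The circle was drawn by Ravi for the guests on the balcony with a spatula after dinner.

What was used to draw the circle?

'with a spatula' marks the instrument of the drawing event.

a spatula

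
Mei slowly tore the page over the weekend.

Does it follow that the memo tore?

Nothing is said about any memo; only the page is affected.

no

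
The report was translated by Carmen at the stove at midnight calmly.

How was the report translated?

'calmly' marks the manner of the translating event.

calmly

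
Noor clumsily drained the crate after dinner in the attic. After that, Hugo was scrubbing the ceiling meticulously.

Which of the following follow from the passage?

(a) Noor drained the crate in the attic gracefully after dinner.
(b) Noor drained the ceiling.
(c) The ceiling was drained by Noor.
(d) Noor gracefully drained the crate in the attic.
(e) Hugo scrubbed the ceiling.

(a) Not entailed — 'gracefully' adds a manner not in (and inconsistent with) the original.
(b) Not entailed — Noor drained the crate, not the ceiling; the ceiling belongs to the scrubbing event.
(c) Not entailed — Noor drained the crate, not the ceiling; the ceiling belongs to the scrubbing event.
(d) Not entailed — 'gracefully' adds a manner not in (and inconsistent with) the original.
(e) Entailed — 'scrub' is an activity; 'was scrubbing' entails that some scrubbing happened, so 'scrubbed' holds.

(e)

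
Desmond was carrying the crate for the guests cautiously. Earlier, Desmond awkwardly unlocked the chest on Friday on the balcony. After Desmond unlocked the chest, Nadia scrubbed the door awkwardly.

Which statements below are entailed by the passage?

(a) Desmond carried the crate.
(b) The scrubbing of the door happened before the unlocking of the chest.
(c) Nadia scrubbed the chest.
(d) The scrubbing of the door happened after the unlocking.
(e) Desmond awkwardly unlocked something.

(a), (d), (e)

(a) Entailed — 'carry' is an activity; 'was carrying' entails that some carrying happened, so 'carried' holds.
(b) Not entailed — the narrative places the unlocking before the scrubbing, not after.
(c) Not entailed — Nadia scrubbed the door, not the chest; the chest belongs to the unlocking event.
(d) Entailed — the narrative places the unlocking before the scrubbing.
(e) Entailed — the original entails any weakening of itself; this just drops 'on the balcony', 'on Friday' and generalizes the patient.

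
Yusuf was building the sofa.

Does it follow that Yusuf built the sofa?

no

'was building' is progressive; for an accomplishment like 'build the sofa', it doesn't entail completion.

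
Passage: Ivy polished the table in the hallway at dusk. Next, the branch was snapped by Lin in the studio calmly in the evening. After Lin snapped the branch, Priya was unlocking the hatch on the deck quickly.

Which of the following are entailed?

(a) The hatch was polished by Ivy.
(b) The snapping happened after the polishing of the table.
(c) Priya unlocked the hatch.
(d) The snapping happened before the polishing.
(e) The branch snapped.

(b), (e)

(a) Not entailed — Ivy polished the table, not the hatch; the hatch belongs to the unlocking event.
(b) Entailed — the narrative places the polishing before the snapping.
(c) Not entailed — 'was unlocking' is progressive on an accomplishment; it does not entail the completed 'unlocked'.
(d) Not entailed — the narrative places the polishing before the snapping, not after.
(e) Entailed — 'Lin snapped the branch' is causative; it entails the inchoative 'the branch snapped'.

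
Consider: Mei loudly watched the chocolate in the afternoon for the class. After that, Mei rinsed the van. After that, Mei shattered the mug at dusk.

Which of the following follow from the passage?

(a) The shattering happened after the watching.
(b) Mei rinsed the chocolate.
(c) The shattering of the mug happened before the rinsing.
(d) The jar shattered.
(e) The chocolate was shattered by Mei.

(a) Entailed — the narrative places the watching before the shattering.
(b) Not entailed — Mei rinsed the van, not the chocolate; the chocolate belongs to the watching event.
(c) Not entailed — the narrative places the rinsing before the shattering, not after.
(d) Not entailed — the mug is what shattered, not the jar.
(e) Not entailed — Mei shattered the mug, not the chocolate; the chocolate belongs to the watching event.

(a)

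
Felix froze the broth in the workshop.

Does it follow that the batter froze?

no

Nothing is said about any batter; only the broth is affected.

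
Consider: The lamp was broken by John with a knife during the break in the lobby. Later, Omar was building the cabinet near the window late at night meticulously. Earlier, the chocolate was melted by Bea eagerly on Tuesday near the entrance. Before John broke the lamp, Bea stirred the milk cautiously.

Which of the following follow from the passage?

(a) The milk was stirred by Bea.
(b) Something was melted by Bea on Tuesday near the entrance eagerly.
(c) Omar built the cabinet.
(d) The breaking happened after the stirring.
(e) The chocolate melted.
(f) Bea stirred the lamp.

(a), (b), (d), (e)

(a) Entailed — dropping 'cautiously' leaves a sub-description the original still satisfies.
(b) Entailed — the original entails any weakening of itself; this just generalizes the patient.
(c) Not entailed — 'was building' is progressive on an accomplishment; it does not entail the completed 'built'.
(d) Entailed — the narrative places the stirring before the breaking.
(e) Entailed — 'Bea melted the chocolate' is causative; it entails the inchoative 'the chocolate melted'.
(f) Not entailed — Bea stirred the milk, not the lamp; the lamp belongs to the breaking event.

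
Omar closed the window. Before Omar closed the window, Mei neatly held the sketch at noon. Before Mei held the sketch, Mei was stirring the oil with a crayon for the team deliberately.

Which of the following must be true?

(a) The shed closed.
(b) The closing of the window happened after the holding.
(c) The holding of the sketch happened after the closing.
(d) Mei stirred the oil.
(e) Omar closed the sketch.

(a) Not entailed — the window is what closed, not the shed.
(b) Entailed — the narrative places the holding before the closing.
(c) Not entailed — the narrative places the holding before the closing, not after.
(d) Entailed — 'stir' is an activity; 'was stirring' entails that some stirring happened, so 'stirred' holds.
(e) Not entailed — Omar closed the window, not the sketch; the sketch belongs to the holding event.

(b), (d)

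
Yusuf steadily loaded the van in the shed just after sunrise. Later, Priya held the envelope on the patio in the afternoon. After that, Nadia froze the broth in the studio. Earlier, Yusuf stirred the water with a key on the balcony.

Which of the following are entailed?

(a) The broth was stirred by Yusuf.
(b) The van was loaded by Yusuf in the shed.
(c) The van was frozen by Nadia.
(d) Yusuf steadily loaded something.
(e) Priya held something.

(b), (d), (e)

(a) Not entailed — Yusuf stirred the water, not the broth; the broth belongs to the freezing event.
(b) Entailed — this follows by dropping conjuncts from the loading event's description.
(c) Not entailed — Nadia froze the broth, not the van; the van belongs to the loading event.
(d) Entailed — this follows by dropping conjuncts from the loading event's description.
(e) Entailed — this follows by dropping conjuncts from the holding event's description.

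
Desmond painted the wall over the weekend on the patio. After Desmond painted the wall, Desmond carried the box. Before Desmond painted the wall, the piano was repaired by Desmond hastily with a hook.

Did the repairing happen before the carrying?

yes

The narrative orders the repairing before the carrying.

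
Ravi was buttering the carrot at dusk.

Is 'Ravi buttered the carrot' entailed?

'was buttering' is progressive; for an accomplishment like 'butter the carrot', it doesn't entail completion.

no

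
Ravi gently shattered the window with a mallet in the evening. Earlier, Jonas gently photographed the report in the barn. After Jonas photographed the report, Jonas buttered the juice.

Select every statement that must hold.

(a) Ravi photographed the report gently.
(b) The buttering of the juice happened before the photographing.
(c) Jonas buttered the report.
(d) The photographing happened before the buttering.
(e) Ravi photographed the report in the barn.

(a) Not entailed — the passage has Jonas photographing the report, not Ravi.
(b) Not entailed — the narrative places the photographing before the buttering, not after.
(c) Not entailed — Jonas buttered the juice, not the report; the report belongs to the photographing event.
(d) Entailed — the narrative places the photographing before the buttering.
(e) Not entailed — the passage has Jonas photographing the report, not Ravi.

(d)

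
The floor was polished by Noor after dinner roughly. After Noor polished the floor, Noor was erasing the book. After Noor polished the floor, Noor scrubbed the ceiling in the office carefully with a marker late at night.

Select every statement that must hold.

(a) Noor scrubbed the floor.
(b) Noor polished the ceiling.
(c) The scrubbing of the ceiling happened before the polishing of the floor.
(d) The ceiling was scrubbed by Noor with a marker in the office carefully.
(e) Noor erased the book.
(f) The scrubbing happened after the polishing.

(a) Not entailed — Noor scrubbed the ceiling, not the floor; the floor belongs to the polishing event.
(b) Not entailed — Noor polished the floor, not the ceiling; the ceiling belongs to the scrubbing event.
(c) Not entailed — the narrative places the polishing before the scrubbing, not after.
(d) Entailed — this follows by dropping conjuncts from the scrubbing event's description.
(e) Not entailed — 'was erasing' is progressive on an accomplishment; it does not entail the completed 'erased'.
(f) Entailed — the narrative places the polishing before the scrubbing.

(d), (f)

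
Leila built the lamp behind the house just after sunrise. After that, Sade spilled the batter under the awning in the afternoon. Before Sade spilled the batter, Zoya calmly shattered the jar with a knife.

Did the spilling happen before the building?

no

The narrative orders the building before the spilling.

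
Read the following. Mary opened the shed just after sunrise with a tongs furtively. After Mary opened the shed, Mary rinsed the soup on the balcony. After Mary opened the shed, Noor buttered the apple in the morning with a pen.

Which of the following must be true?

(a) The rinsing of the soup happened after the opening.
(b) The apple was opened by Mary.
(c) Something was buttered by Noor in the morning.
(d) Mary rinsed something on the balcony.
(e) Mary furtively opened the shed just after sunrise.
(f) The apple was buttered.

(a), (c), (d), (e), (f)

(a) Entailed — the narrative places the opening before the rinsing.
(b) Not entailed — Mary opened the shed, not the apple; the apple belongs to the buttering event.
(c) Entailed — dropping 'with a pen' and generalizing the patient leaves a sub-description the original still satisfies.
(d) Entailed — the original entails any weakening of itself; this just generalizes the patient.
(e) Entailed — every conjunct here is already in the original opening event.
(f) Entailed — every conjunct here is already in the original buttering event.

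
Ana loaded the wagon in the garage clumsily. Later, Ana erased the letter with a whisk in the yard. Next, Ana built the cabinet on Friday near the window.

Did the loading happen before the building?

yes

The narrative orders the loading before the building.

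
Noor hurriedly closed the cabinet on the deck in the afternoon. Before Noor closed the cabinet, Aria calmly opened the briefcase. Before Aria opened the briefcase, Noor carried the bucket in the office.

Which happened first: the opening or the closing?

The connectives place the opening before the closing.

the opening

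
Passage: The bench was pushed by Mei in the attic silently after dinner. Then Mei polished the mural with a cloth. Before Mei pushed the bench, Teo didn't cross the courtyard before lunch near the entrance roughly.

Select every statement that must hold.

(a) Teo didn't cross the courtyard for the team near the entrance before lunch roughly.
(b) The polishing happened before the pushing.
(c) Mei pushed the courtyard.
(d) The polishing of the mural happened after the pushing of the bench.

(a) Entailed — under negation, adding a further restriction is entailed: if no such crossing event occurred, none occurred for the team either.
(b) Not entailed — the narrative places the pushing before the polishing, not after.
(c) Not entailed — Mei pushed the bench, not the courtyard; the courtyard belongs to the crossing event.
(d) Entailed — the narrative places the pushing before the polishing.

(a), (d)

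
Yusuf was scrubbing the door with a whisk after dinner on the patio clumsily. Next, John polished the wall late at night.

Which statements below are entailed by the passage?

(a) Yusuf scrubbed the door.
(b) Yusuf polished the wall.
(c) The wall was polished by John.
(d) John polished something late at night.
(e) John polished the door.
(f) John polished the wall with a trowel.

(a) Entailed — 'scrub' is an activity; 'was scrubbing' entails that some scrubbing happened, so 'scrubbed' holds.
(b) Not entailed — the passage has John polishing the wall, not Yusuf.
(c) Entailed — dropping 'late at night' leaves a sub-description the original still satisfies.
(d) Entailed — generalizing the patient leaves a sub-description the original still satisfies.
(e) Not entailed — John polished the wall, not the door; the door belongs to the scrubbing event.
(f) Not entailed — 'with a trowel' adds information not in the original event.

(a), (c), (d)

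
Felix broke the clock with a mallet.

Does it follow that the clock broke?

yes

'Felix broke the clock' is the causative; it entails the inchoative 'the clock broke'.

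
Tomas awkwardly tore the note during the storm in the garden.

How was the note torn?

awkwardly

'awkwardly' marks the manner of the tearing event.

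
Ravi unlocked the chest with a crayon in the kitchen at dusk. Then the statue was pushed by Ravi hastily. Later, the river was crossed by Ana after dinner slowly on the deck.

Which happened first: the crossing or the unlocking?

The connectives place the unlocking before the crossing.

the unlocking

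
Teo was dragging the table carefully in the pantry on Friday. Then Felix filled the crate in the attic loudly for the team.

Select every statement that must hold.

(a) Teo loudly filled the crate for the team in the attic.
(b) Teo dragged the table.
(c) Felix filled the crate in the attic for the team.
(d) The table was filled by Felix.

(b), (c)

(a) Not entailed — the passage has Felix filling the crate, not Teo.
(b) Entailed — 'drag' is an activity; 'was dragging' entails that some dragging happened, so 'dragged' holds.
(c) Entailed — this follows by dropping conjuncts from the filling event's description.
(d) Not entailed — Felix filled the crate, not the table; the table belongs to the dragging event.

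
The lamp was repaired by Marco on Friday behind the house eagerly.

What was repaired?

the lamp

'the lamp' marks the patient of the repairing event.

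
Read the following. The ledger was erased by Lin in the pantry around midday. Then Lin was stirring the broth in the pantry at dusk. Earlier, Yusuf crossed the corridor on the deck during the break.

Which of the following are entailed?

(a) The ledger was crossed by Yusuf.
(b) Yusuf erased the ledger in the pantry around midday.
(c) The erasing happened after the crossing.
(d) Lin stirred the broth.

(a) Not entailed — Yusuf crossed the corridor, not the ledger; the ledger belongs to the erasing event.
(b) Not entailed — the passage has Lin erasing the ledger, not Yusuf.
(c) Not entailed — the narrative doesn't order the crossing relative to the erasing.
(d) Entailed — 'stir' is an activity; 'was stirring' entails that some stirring happened, so 'stirred' holds.

(d)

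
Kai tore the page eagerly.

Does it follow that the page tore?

yes

'Kai tore the page' is the causative; it entails the inchoative 'the page tore'.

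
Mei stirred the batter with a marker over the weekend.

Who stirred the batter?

'Mei' marks the agent of the stirring event.

Mei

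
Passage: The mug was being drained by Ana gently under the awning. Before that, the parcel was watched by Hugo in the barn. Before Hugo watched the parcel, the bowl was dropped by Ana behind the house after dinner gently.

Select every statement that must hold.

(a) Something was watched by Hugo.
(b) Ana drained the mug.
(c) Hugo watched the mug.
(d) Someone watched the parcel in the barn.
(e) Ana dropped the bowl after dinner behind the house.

(a) Entailed — dropping 'in the barn' and generalizing the patient leaves a sub-description the original still satisfies.
(b) Not entailed — 'was draining' is progressive on an accomplishment; it does not entail the completed 'drained'.
(c) Not entailed — Hugo watched the parcel, not the mug; the mug belongs to the draining event.
(d) Entailed — generalizing the agent leaves a sub-description the original still satisfies.
(e) Entailed — the original entails any weakening of itself; this just drops 'gently'.

(a), (d), (e)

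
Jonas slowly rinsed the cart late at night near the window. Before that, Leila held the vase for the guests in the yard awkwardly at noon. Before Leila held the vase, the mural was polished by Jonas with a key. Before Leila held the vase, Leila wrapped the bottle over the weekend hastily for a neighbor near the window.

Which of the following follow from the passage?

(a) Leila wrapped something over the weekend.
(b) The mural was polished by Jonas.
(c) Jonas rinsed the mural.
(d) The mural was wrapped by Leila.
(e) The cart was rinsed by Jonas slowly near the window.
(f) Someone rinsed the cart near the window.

(a), (b), (e), (f)

(a) Entailed — this follows by dropping conjuncts from the wrapping event's description.
(b) Entailed — this follows by dropping conjuncts from the polishing event's description.
(c) Not entailed — Jonas rinsed the cart, not the mural; the mural belongs to the polishing event.
(d) Not entailed — Leila wrapped the bottle, not the mural; the mural belongs to the polishing event.
(e) Entailed — this follows by dropping conjuncts from the rinsing event's description.
(f) Entailed — this follows by dropping conjuncts from the rinsing event's description.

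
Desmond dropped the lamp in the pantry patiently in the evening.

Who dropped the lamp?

'Desmond' marks the agent of the dropping event.

Desmond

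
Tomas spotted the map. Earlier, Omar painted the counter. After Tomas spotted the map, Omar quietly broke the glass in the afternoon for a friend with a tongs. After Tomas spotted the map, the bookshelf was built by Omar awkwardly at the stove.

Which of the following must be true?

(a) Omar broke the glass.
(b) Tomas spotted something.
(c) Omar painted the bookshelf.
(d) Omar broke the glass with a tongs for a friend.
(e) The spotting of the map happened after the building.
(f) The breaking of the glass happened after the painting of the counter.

(a) Entailed — the original entails any weakening of itself; this just drops 'in the afternoon', 'quietly', 'for a friend', 'with a tongs'.
(b) Entailed — every conjunct here is already in the original spotting event.
(c) Not entailed — Omar painted the counter, not the bookshelf; the bookshelf belongs to the building event.
(d) Entailed — this follows by dropping conjuncts from the breaking event's description.
(e) Not entailed — the narrative places the spotting before the building, not after.
(f) Entailed — the narrative places the painting before the breaking.

(a), (b), (d), (f)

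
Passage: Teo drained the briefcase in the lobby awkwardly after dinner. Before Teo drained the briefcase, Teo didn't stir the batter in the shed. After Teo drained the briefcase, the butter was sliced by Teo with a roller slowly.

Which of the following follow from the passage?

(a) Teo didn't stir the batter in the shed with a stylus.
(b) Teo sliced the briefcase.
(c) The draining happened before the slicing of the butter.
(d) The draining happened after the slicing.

(a) Entailed — under negation, adding a further restriction is entailed: if no such stirring event occurred, none occurred with a stylus either.
(b) Not entailed — Teo sliced the butter, not the briefcase; the briefcase belongs to the draining event.
(c) Entailed — the narrative places the draining before the slicing.
(d) Not entailed — the narrative places the draining before the slicing, not after.

(a), (c)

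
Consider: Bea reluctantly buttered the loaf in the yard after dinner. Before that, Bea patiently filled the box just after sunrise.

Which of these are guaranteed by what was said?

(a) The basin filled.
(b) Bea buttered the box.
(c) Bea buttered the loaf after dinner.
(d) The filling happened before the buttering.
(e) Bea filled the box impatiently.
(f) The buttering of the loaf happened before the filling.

(a) Not entailed — the box is what filled, not the basin.
(b) Not entailed — Bea buttered the loaf, not the box; the box belongs to the filling event.
(c) Entailed — every conjunct here is already in the original buttering event.
(d) Entailed — the narrative places the filling before the buttering.
(e) Not entailed — 'impatiently' adds a manner not in (and inconsistent with) the original.
(f) Not entailed — the narrative places the filling before the buttering, not after.

(c), (d)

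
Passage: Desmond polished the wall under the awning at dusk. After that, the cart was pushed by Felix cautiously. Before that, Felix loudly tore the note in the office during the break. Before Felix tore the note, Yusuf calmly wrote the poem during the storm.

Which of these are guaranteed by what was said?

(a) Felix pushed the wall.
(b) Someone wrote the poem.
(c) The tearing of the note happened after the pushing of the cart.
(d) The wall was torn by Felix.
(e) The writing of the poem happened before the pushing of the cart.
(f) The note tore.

(b), (e), (f)

(a) Not entailed — Felix pushed the cart, not the wall; the wall belongs to the polishing event.
(b) Entailed — every conjunct here is already in the original writing event.
(c) Not entailed — the narrative places the tearing before the pushing, not after.
(d) Not entailed — Felix tore the note, not the wall; the wall belongs to the polishing event.
(e) Entailed — the narrative places the writing before the pushing.
(f) Entailed — 'Felix tore the note' is causative; it entails the inchoative 'the note tore'.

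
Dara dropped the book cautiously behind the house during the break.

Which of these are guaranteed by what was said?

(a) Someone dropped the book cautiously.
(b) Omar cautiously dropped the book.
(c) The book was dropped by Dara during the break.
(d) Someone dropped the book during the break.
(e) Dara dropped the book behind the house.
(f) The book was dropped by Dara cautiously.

(a) Entailed — dropping 'during the break', 'behind the house' and generalizing the agent leaves a sub-description the original still satisfies.
(b) Not entailed — the passage has Dara dropping the book, not Omar.
(c) Entailed — this follows by dropping conjuncts from the dropping event's description.
(d) Entailed — every conjunct here is already in the original dropping event.
(e) Entailed — the original entails any weakening of itself; this just drops 'during the break', 'cautiously'.
(f) Entailed — every conjunct here is already in the original dropping event.

(a), (c), (d), (e), (f)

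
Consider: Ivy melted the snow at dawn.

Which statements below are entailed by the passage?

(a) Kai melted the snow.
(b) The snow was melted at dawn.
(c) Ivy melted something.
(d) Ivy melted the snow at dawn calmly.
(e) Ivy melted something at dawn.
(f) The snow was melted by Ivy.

(a) Not entailed — the passage has Ivy melting the snow, not Kai.
(b) Entailed — generalizing the agent leaves a sub-description the original still satisfies.
(c) Entailed — this follows by dropping conjuncts from the melting event's description.
(d) Not entailed — 'calmly' adds information not in the original event.
(e) Entailed — the original entails any weakening of itself; this just generalizes the patient.
(f) Entailed — this follows by dropping conjuncts from the melting event's description.

(b), (c), (e), (f)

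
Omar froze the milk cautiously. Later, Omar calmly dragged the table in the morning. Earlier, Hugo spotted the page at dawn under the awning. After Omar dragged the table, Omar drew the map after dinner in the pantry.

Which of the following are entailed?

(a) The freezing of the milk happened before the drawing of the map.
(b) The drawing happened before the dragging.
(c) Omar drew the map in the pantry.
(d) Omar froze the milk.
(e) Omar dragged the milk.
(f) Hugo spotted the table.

(a) Entailed — the narrative places the freezing before the drawing.
(b) Not entailed — the narrative places the dragging before the drawing, not after.
(c) Entailed — this follows by dropping conjuncts from the drawing event's description.
(d) Entailed — the original entails any weakening of itself; this just drops 'cautiously'.
(e) Not entailed — Omar dragged the table, not the milk; the milk belongs to the freezing event.
(f) Not entailed — Hugo spotted the page, not the table; the table belongs to the dragging event.

(a), (c), (d)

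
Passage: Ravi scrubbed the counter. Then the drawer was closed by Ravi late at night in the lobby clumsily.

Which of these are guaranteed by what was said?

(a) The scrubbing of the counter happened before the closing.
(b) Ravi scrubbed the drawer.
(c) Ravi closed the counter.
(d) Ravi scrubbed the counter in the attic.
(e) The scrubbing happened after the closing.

(a) Entailed — the narrative places the scrubbing before the closing.
(b) Not entailed — Ravi scrubbed the counter, not the drawer; the drawer belongs to the closing event.
(c) Not entailed — Ravi closed the drawer, not the counter; the counter belongs to the scrubbing event.
(d) Not entailed — 'in the attic' adds information not in the original event.
(e) Not entailed — the narrative places the scrubbing before the closing, not after.

(a)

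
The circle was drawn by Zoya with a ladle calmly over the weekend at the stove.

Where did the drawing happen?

at the stove

'at the stove' marks the location of the drawing event.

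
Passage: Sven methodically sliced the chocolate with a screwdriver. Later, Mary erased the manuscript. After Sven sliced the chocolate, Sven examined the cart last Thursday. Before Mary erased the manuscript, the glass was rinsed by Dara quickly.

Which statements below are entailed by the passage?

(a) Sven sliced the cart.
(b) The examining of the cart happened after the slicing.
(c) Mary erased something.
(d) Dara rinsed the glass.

(b), (c), (d)

(a) Not entailed — Sven sliced the chocolate, not the cart; the cart belongs to the examining event.
(b) Entailed — the narrative places the slicing before the examining.
(c) Entailed — the original entails any weakening of itself; this just generalizes the patient.
(d) Entailed — the original entails any weakening of itself; this just drops 'quickly'.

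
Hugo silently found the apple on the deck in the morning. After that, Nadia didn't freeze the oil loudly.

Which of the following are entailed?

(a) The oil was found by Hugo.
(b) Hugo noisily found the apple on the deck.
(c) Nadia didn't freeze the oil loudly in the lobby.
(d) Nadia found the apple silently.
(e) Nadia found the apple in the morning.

(c)

(a) Not entailed — Hugo found the apple, not the oil; the oil belongs to the freezing event.
(b) Not entailed — 'noisily' adds a manner not in (and inconsistent with) the original.
(c) Entailed — under negation, adding a further restriction is entailed: if no such freezing event occurred, none occurred in the lobby either.
(d) Not entailed — the passage has Hugo finding the apple, not Nadia.
(e) Not entailed — the passage has Hugo finding the apple, not Nadia.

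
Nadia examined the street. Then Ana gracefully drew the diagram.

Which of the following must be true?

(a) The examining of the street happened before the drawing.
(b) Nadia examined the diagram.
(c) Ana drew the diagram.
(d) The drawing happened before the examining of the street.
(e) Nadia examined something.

(a), (c), (e)

(a) Entailed — the narrative places the examining before the drawing.
(b) Not entailed — Nadia examined the street, not the diagram; the diagram belongs to the drawing event.
(c) Entailed — every conjunct here is already in the original drawing event.
(d) Not entailed — the narrative places the examining before the drawing, not after.
(e) Entailed — the original entails any weakening of itself; this just generalizes the patient.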